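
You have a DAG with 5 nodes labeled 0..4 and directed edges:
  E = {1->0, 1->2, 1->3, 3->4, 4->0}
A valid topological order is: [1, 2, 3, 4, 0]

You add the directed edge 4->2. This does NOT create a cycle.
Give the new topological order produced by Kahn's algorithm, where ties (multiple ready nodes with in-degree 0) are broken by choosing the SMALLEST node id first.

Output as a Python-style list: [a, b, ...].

Old toposort: [1, 2, 3, 4, 0]
Added edge: 4->2
Position of 4 (3) > position of 2 (1). Must reorder: 4 must now come before 2.
Run Kahn's algorithm (break ties by smallest node id):
  initial in-degrees: [2, 0, 2, 1, 1]
  ready (indeg=0): [1]
  pop 1: indeg[0]->1; indeg[2]->1; indeg[3]->0 | ready=[3] | order so far=[1]
  pop 3: indeg[4]->0 | ready=[4] | order so far=[1, 3]
  pop 4: indeg[0]->0; indeg[2]->0 | ready=[0, 2] | order so far=[1, 3, 4]
  pop 0: no out-edges | ready=[2] | order so far=[1, 3, 4, 0]
  pop 2: no out-edges | ready=[] | order so far=[1, 3, 4, 0, 2]
  Result: [1, 3, 4, 0, 2]

Answer: [1, 3, 4, 0, 2]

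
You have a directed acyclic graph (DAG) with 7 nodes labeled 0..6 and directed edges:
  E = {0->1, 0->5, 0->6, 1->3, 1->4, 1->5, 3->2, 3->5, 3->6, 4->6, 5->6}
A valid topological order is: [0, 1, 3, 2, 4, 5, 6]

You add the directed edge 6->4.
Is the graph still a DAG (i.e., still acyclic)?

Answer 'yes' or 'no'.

Given toposort: [0, 1, 3, 2, 4, 5, 6]
Position of 6: index 6; position of 4: index 4
New edge 6->4: backward (u after v in old order)
Backward edge: old toposort is now invalid. Check if this creates a cycle.
Does 4 already reach 6? Reachable from 4: [4, 6]. YES -> cycle!
Still a DAG? no

Answer: no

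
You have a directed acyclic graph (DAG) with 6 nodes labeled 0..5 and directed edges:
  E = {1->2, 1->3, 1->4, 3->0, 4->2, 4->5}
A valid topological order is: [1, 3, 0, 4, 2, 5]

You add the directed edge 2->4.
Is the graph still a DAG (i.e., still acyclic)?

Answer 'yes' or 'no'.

Answer: no

Derivation:
Given toposort: [1, 3, 0, 4, 2, 5]
Position of 2: index 4; position of 4: index 3
New edge 2->4: backward (u after v in old order)
Backward edge: old toposort is now invalid. Check if this creates a cycle.
Does 4 already reach 2? Reachable from 4: [2, 4, 5]. YES -> cycle!
Still a DAG? no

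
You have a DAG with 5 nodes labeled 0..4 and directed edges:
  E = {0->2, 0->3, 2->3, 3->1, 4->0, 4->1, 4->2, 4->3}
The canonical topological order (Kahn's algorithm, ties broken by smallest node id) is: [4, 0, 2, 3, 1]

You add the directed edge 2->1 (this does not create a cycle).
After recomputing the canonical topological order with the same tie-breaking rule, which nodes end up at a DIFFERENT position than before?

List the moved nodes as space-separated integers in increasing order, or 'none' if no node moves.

Old toposort: [4, 0, 2, 3, 1]
Added edge 2->1
Recompute Kahn (smallest-id tiebreak):
  initial in-degrees: [1, 3, 2, 3, 0]
  ready (indeg=0): [4]
  pop 4: indeg[0]->0; indeg[1]->2; indeg[2]->1; indeg[3]->2 | ready=[0] | order so far=[4]
  pop 0: indeg[2]->0; indeg[3]->1 | ready=[2] | order so far=[4, 0]
  pop 2: indeg[1]->1; indeg[3]->0 | ready=[3] | order so far=[4, 0, 2]
  pop 3: indeg[1]->0 | ready=[1] | order so far=[4, 0, 2, 3]
  pop 1: no out-edges | ready=[] | order so far=[4, 0, 2, 3, 1]
New canonical toposort: [4, 0, 2, 3, 1]
Compare positions:
  Node 0: index 1 -> 1 (same)
  Node 1: index 4 -> 4 (same)
  Node 2: index 2 -> 2 (same)
  Node 3: index 3 -> 3 (same)
  Node 4: index 0 -> 0 (same)
Nodes that changed position: none

Answer: none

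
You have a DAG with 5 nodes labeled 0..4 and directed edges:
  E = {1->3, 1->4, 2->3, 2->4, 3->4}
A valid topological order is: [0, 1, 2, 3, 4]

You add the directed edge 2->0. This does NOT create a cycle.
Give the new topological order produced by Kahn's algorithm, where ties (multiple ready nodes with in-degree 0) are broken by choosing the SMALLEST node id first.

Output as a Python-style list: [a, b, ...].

Old toposort: [0, 1, 2, 3, 4]
Added edge: 2->0
Position of 2 (2) > position of 0 (0). Must reorder: 2 must now come before 0.
Run Kahn's algorithm (break ties by smallest node id):
  initial in-degrees: [1, 0, 0, 2, 3]
  ready (indeg=0): [1, 2]
  pop 1: indeg[3]->1; indeg[4]->2 | ready=[2] | order so far=[1]
  pop 2: indeg[0]->0; indeg[3]->0; indeg[4]->1 | ready=[0, 3] | order so far=[1, 2]
  pop 0: no out-edges | ready=[3] | order so far=[1, 2, 0]
  pop 3: indeg[4]->0 | ready=[4] | order so far=[1, 2, 0, 3]
  pop 4: no out-edges | ready=[] | order so far=[1, 2, 0, 3, 4]
  Result: [1, 2, 0, 3, 4]

Answer: [1, 2, 0, 3, 4]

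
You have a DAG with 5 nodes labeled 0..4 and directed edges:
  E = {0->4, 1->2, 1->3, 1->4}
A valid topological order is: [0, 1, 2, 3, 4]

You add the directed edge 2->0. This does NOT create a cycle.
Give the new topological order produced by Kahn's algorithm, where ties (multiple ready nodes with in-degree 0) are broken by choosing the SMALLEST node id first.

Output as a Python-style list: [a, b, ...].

Answer: [1, 2, 0, 3, 4]

Derivation:
Old toposort: [0, 1, 2, 3, 4]
Added edge: 2->0
Position of 2 (2) > position of 0 (0). Must reorder: 2 must now come before 0.
Run Kahn's algorithm (break ties by smallest node id):
  initial in-degrees: [1, 0, 1, 1, 2]
  ready (indeg=0): [1]
  pop 1: indeg[2]->0; indeg[3]->0; indeg[4]->1 | ready=[2, 3] | order so far=[1]
  pop 2: indeg[0]->0 | ready=[0, 3] | order so far=[1, 2]
  pop 0: indeg[4]->0 | ready=[3, 4] | order so far=[1, 2, 0]
  pop 3: no out-edges | ready=[4] | order so far=[1, 2, 0, 3]
  pop 4: no out-edges | ready=[] | order so far=[1, 2, 0, 3, 4]
  Result: [1, 2, 0, 3, 4]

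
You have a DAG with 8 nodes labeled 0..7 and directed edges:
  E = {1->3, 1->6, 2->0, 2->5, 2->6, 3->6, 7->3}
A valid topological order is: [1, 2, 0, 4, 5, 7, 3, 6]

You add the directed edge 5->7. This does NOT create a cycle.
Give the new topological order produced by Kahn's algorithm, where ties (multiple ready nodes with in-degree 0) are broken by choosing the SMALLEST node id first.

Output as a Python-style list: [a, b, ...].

Answer: [1, 2, 0, 4, 5, 7, 3, 6]

Derivation:
Old toposort: [1, 2, 0, 4, 5, 7, 3, 6]
Added edge: 5->7
Position of 5 (4) < position of 7 (5). Old order still valid.
Run Kahn's algorithm (break ties by smallest node id):
  initial in-degrees: [1, 0, 0, 2, 0, 1, 3, 1]
  ready (indeg=0): [1, 2, 4]
  pop 1: indeg[3]->1; indeg[6]->2 | ready=[2, 4] | order so far=[1]
  pop 2: indeg[0]->0; indeg[5]->0; indeg[6]->1 | ready=[0, 4, 5] | order so far=[1, 2]
  pop 0: no out-edges | ready=[4, 5] | order so far=[1, 2, 0]
  pop 4: no out-edges | ready=[5] | order so far=[1, 2, 0, 4]
  pop 5: indeg[7]->0 | ready=[7] | order so far=[1, 2, 0, 4, 5]
  pop 7: indeg[3]->0 | ready=[3] | order so far=[1, 2, 0, 4, 5, 7]
  pop 3: indeg[6]->0 | ready=[6] | order so far=[1, 2, 0, 4, 5, 7, 3]
  pop 6: no out-edges | ready=[] | order so far=[1, 2, 0, 4, 5, 7, 3, 6]
  Result: [1, 2, 0, 4, 5, 7, 3, 6]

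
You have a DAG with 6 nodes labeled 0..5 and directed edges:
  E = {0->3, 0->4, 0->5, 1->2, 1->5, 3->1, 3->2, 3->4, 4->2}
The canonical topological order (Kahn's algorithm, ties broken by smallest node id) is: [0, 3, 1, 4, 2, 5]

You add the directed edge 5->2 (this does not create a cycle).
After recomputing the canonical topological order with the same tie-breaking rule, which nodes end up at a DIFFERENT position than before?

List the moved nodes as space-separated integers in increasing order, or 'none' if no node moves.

Answer: 2 5

Derivation:
Old toposort: [0, 3, 1, 4, 2, 5]
Added edge 5->2
Recompute Kahn (smallest-id tiebreak):
  initial in-degrees: [0, 1, 4, 1, 2, 2]
  ready (indeg=0): [0]
  pop 0: indeg[3]->0; indeg[4]->1; indeg[5]->1 | ready=[3] | order so far=[0]
  pop 3: indeg[1]->0; indeg[2]->3; indeg[4]->0 | ready=[1, 4] | order so far=[0, 3]
  pop 1: indeg[2]->2; indeg[5]->0 | ready=[4, 5] | order so far=[0, 3, 1]
  pop 4: indeg[2]->1 | ready=[5] | order so far=[0, 3, 1, 4]
  pop 5: indeg[2]->0 | ready=[2] | order so far=[0, 3, 1, 4, 5]
  pop 2: no out-edges | ready=[] | order so far=[0, 3, 1, 4, 5, 2]
New canonical toposort: [0, 3, 1, 4, 5, 2]
Compare positions:
  Node 0: index 0 -> 0 (same)
  Node 1: index 2 -> 2 (same)
  Node 2: index 4 -> 5 (moved)
  Node 3: index 1 -> 1 (same)
  Node 4: index 3 -> 3 (same)
  Node 5: index 5 -> 4 (moved)
Nodes that changed position: 2 5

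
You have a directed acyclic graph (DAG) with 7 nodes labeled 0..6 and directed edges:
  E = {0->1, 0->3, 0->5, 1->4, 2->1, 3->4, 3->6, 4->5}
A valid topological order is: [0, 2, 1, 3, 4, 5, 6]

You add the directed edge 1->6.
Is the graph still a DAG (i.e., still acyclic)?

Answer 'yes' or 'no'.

Given toposort: [0, 2, 1, 3, 4, 5, 6]
Position of 1: index 2; position of 6: index 6
New edge 1->6: forward
Forward edge: respects the existing order. Still a DAG, same toposort still valid.
Still a DAG? yes

Answer: yes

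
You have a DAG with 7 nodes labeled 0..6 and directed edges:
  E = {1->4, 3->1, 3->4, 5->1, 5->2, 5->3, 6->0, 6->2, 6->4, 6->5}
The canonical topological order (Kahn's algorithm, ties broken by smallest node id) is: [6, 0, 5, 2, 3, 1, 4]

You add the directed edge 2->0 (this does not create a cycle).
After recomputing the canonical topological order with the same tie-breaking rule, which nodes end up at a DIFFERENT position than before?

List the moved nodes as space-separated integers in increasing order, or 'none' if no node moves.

Answer: 0 2 5

Derivation:
Old toposort: [6, 0, 5, 2, 3, 1, 4]
Added edge 2->0
Recompute Kahn (smallest-id tiebreak):
  initial in-degrees: [2, 2, 2, 1, 3, 1, 0]
  ready (indeg=0): [6]
  pop 6: indeg[0]->1; indeg[2]->1; indeg[4]->2; indeg[5]->0 | ready=[5] | order so far=[6]
  pop 5: indeg[1]->1; indeg[2]->0; indeg[3]->0 | ready=[2, 3] | order so far=[6, 5]
  pop 2: indeg[0]->0 | ready=[0, 3] | order so far=[6, 5, 2]
  pop 0: no out-edges | ready=[3] | order so far=[6, 5, 2, 0]
  pop 3: indeg[1]->0; indeg[4]->1 | ready=[1] | order so far=[6, 5, 2, 0, 3]
  pop 1: indeg[4]->0 | ready=[4] | order so far=[6, 5, 2, 0, 3, 1]
  pop 4: no out-edges | ready=[] | order so far=[6, 5, 2, 0, 3, 1, 4]
New canonical toposort: [6, 5, 2, 0, 3, 1, 4]
Compare positions:
  Node 0: index 1 -> 3 (moved)
  Node 1: index 5 -> 5 (same)
  Node 2: index 3 -> 2 (moved)
  Node 3: index 4 -> 4 (same)
  Node 4: index 6 -> 6 (same)
  Node 5: index 2 -> 1 (moved)
  Node 6: index 0 -> 0 (same)
Nodes that changed position: 0 2 5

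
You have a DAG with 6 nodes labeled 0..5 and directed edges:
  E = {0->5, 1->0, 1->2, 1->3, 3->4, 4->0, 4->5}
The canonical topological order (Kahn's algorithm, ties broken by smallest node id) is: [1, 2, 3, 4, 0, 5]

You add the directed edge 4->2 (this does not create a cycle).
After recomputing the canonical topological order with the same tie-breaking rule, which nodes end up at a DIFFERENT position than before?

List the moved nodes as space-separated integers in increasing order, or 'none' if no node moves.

Old toposort: [1, 2, 3, 4, 0, 5]
Added edge 4->2
Recompute Kahn (smallest-id tiebreak):
  initial in-degrees: [2, 0, 2, 1, 1, 2]
  ready (indeg=0): [1]
  pop 1: indeg[0]->1; indeg[2]->1; indeg[3]->0 | ready=[3] | order so far=[1]
  pop 3: indeg[4]->0 | ready=[4] | order so far=[1, 3]
  pop 4: indeg[0]->0; indeg[2]->0; indeg[5]->1 | ready=[0, 2] | order so far=[1, 3, 4]
  pop 0: indeg[5]->0 | ready=[2, 5] | order so far=[1, 3, 4, 0]
  pop 2: no out-edges | ready=[5] | order so far=[1, 3, 4, 0, 2]
  pop 5: no out-edges | ready=[] | order so far=[1, 3, 4, 0, 2, 5]
New canonical toposort: [1, 3, 4, 0, 2, 5]
Compare positions:
  Node 0: index 4 -> 3 (moved)
  Node 1: index 0 -> 0 (same)
  Node 2: index 1 -> 4 (moved)
  Node 3: index 2 -> 1 (moved)
  Node 4: index 3 -> 2 (moved)
  Node 5: index 5 -> 5 (same)
Nodes that changed position: 0 2 3 4

Answer: 0 2 3 4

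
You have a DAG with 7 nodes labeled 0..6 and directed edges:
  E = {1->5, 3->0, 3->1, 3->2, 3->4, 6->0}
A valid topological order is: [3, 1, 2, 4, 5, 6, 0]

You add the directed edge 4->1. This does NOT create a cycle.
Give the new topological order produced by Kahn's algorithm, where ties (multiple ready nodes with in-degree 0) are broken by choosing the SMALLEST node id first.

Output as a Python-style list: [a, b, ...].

Answer: [3, 2, 4, 1, 5, 6, 0]

Derivation:
Old toposort: [3, 1, 2, 4, 5, 6, 0]
Added edge: 4->1
Position of 4 (3) > position of 1 (1). Must reorder: 4 must now come before 1.
Run Kahn's algorithm (break ties by smallest node id):
  initial in-degrees: [2, 2, 1, 0, 1, 1, 0]
  ready (indeg=0): [3, 6]
  pop 3: indeg[0]->1; indeg[1]->1; indeg[2]->0; indeg[4]->0 | ready=[2, 4, 6] | order so far=[3]
  pop 2: no out-edges | ready=[4, 6] | order so far=[3, 2]
  pop 4: indeg[1]->0 | ready=[1, 6] | order so far=[3, 2, 4]
  pop 1: indeg[5]->0 | ready=[5, 6] | order so far=[3, 2, 4, 1]
  pop 5: no out-edges | ready=[6] | order so far=[3, 2, 4, 1, 5]
  pop 6: indeg[0]->0 | ready=[0] | order so far=[3, 2, 4, 1, 5, 6]
  pop 0: no out-edges | ready=[] | order so far=[3, 2, 4, 1, 5, 6, 0]
  Result: [3, 2, 4, 1, 5, 6, 0]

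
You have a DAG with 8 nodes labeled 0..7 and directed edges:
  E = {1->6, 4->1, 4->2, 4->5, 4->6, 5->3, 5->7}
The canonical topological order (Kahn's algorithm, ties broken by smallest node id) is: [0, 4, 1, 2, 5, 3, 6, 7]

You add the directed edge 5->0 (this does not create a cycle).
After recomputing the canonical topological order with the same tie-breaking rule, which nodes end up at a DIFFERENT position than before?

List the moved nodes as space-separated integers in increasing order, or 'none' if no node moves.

Answer: 0 1 2 4 5

Derivation:
Old toposort: [0, 4, 1, 2, 5, 3, 6, 7]
Added edge 5->0
Recompute Kahn (smallest-id tiebreak):
  initial in-degrees: [1, 1, 1, 1, 0, 1, 2, 1]
  ready (indeg=0): [4]
  pop 4: indeg[1]->0; indeg[2]->0; indeg[5]->0; indeg[6]->1 | ready=[1, 2, 5] | order so far=[4]
  pop 1: indeg[6]->0 | ready=[2, 5, 6] | order so far=[4, 1]
  pop 2: no out-edges | ready=[5, 6] | order so far=[4, 1, 2]
  pop 5: indeg[0]->0; indeg[3]->0; indeg[7]->0 | ready=[0, 3, 6, 7] | order so far=[4, 1, 2, 5]
  pop 0: no out-edges | ready=[3, 6, 7] | order so far=[4, 1, 2, 5, 0]
  pop 3: no out-edges | ready=[6, 7] | order so far=[4, 1, 2, 5, 0, 3]
  pop 6: no out-edges | ready=[7] | order so far=[4, 1, 2, 5, 0, 3, 6]
  pop 7: no out-edges | ready=[] | order so far=[4, 1, 2, 5, 0, 3, 6, 7]
New canonical toposort: [4, 1, 2, 5, 0, 3, 6, 7]
Compare positions:
  Node 0: index 0 -> 4 (moved)
  Node 1: index 2 -> 1 (moved)
  Node 2: index 3 -> 2 (moved)
  Node 3: index 5 -> 5 (same)
  Node 4: index 1 -> 0 (moved)
  Node 5: index 4 -> 3 (moved)
  Node 6: index 6 -> 6 (same)
  Node 7: index 7 -> 7 (same)
Nodes that changed position: 0 1 2 4 5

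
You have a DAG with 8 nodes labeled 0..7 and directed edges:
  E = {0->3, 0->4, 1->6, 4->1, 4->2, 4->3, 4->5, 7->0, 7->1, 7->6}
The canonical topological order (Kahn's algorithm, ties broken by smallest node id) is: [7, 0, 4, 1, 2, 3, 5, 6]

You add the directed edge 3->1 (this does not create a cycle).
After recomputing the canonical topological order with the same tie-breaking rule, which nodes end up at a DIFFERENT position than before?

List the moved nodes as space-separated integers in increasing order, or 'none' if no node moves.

Answer: 1 2 3

Derivation:
Old toposort: [7, 0, 4, 1, 2, 3, 5, 6]
Added edge 3->1
Recompute Kahn (smallest-id tiebreak):
  initial in-degrees: [1, 3, 1, 2, 1, 1, 2, 0]
  ready (indeg=0): [7]
  pop 7: indeg[0]->0; indeg[1]->2; indeg[6]->1 | ready=[0] | order so far=[7]
  pop 0: indeg[3]->1; indeg[4]->0 | ready=[4] | order so far=[7, 0]
  pop 4: indeg[1]->1; indeg[2]->0; indeg[3]->0; indeg[5]->0 | ready=[2, 3, 5] | order so far=[7, 0, 4]
  pop 2: no out-edges | ready=[3, 5] | order so far=[7, 0, 4, 2]
  pop 3: indeg[1]->0 | ready=[1, 5] | order so far=[7, 0, 4, 2, 3]
  pop 1: indeg[6]->0 | ready=[5, 6] | order so far=[7, 0, 4, 2, 3, 1]
  pop 5: no out-edges | ready=[6] | order so far=[7, 0, 4, 2, 3, 1, 5]
  pop 6: no out-edges | ready=[] | order so far=[7, 0, 4, 2, 3, 1, 5, 6]
New canonical toposort: [7, 0, 4, 2, 3, 1, 5, 6]
Compare positions:
  Node 0: index 1 -> 1 (same)
  Node 1: index 3 -> 5 (moved)
  Node 2: index 4 -> 3 (moved)
  Node 3: index 5 -> 4 (moved)
  Node 4: index 2 -> 2 (same)
  Node 5: index 6 -> 6 (same)
  Node 6: index 7 -> 7 (same)
  Node 7: index 0 -> 0 (same)
Nodes that changed position: 1 2 3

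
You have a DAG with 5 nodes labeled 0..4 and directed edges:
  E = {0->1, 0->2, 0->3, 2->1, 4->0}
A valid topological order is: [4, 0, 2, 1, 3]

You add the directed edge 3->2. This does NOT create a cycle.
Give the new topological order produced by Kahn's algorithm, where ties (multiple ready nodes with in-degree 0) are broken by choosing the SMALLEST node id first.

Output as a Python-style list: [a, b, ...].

Old toposort: [4, 0, 2, 1, 3]
Added edge: 3->2
Position of 3 (4) > position of 2 (2). Must reorder: 3 must now come before 2.
Run Kahn's algorithm (break ties by smallest node id):
  initial in-degrees: [1, 2, 2, 1, 0]
  ready (indeg=0): [4]
  pop 4: indeg[0]->0 | ready=[0] | order so far=[4]
  pop 0: indeg[1]->1; indeg[2]->1; indeg[3]->0 | ready=[3] | order so far=[4, 0]
  pop 3: indeg[2]->0 | ready=[2] | order so far=[4, 0, 3]
  pop 2: indeg[1]->0 | ready=[1] | order so far=[4, 0, 3, 2]
  pop 1: no out-edges | ready=[] | order so far=[4, 0, 3, 2, 1]
  Result: [4, 0, 3, 2, 1]

Answer: [4, 0, 3, 2, 1]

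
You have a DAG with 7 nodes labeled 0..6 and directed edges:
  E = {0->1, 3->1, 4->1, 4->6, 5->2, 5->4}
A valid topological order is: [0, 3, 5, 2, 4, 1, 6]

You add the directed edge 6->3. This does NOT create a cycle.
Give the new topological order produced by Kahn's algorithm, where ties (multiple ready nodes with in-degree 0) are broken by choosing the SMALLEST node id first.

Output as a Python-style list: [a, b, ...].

Old toposort: [0, 3, 5, 2, 4, 1, 6]
Added edge: 6->3
Position of 6 (6) > position of 3 (1). Must reorder: 6 must now come before 3.
Run Kahn's algorithm (break ties by smallest node id):
  initial in-degrees: [0, 3, 1, 1, 1, 0, 1]
  ready (indeg=0): [0, 5]
  pop 0: indeg[1]->2 | ready=[5] | order so far=[0]
  pop 5: indeg[2]->0; indeg[4]->0 | ready=[2, 4] | order so far=[0, 5]
  pop 2: no out-edges | ready=[4] | order so far=[0, 5, 2]
  pop 4: indeg[1]->1; indeg[6]->0 | ready=[6] | order so far=[0, 5, 2, 4]
  pop 6: indeg[3]->0 | ready=[3] | order so far=[0, 5, 2, 4, 6]
  pop 3: indeg[1]->0 | ready=[1] | order so far=[0, 5, 2, 4, 6, 3]
  pop 1: no out-edges | ready=[] | order so far=[0, 5, 2, 4, 6, 3, 1]
  Result: [0, 5, 2, 4, 6, 3, 1]

Answer: [0, 5, 2, 4, 6, 3, 1]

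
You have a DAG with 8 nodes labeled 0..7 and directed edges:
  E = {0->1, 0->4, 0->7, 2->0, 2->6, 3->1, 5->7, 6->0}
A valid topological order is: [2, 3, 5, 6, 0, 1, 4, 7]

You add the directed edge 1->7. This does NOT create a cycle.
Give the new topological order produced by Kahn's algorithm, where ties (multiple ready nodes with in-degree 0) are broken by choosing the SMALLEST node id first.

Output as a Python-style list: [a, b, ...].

Answer: [2, 3, 5, 6, 0, 1, 4, 7]

Derivation:
Old toposort: [2, 3, 5, 6, 0, 1, 4, 7]
Added edge: 1->7
Position of 1 (5) < position of 7 (7). Old order still valid.
Run Kahn's algorithm (break ties by smallest node id):
  initial in-degrees: [2, 2, 0, 0, 1, 0, 1, 3]
  ready (indeg=0): [2, 3, 5]
  pop 2: indeg[0]->1; indeg[6]->0 | ready=[3, 5, 6] | order so far=[2]
  pop 3: indeg[1]->1 | ready=[5, 6] | order so far=[2, 3]
  pop 5: indeg[7]->2 | ready=[6] | order so far=[2, 3, 5]
  pop 6: indeg[0]->0 | ready=[0] | order so far=[2, 3, 5, 6]
  pop 0: indeg[1]->0; indeg[4]->0; indeg[7]->1 | ready=[1, 4] | order so far=[2, 3, 5, 6, 0]
  pop 1: indeg[7]->0 | ready=[4, 7] | order so far=[2, 3, 5, 6, 0, 1]
  pop 4: no out-edges | ready=[7] | order so far=[2, 3, 5, 6, 0, 1, 4]
  pop 7: no out-edges | ready=[] | order so far=[2, 3, 5, 6, 0, 1, 4, 7]
  Result: [2, 3, 5, 6, 0, 1, 4, 7]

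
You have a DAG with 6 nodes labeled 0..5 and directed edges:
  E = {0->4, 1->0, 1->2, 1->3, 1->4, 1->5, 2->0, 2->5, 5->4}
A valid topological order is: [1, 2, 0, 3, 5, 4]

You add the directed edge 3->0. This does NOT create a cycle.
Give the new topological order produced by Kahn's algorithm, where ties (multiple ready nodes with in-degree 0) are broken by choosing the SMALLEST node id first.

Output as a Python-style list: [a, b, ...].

Answer: [1, 2, 3, 0, 5, 4]

Derivation:
Old toposort: [1, 2, 0, 3, 5, 4]
Added edge: 3->0
Position of 3 (3) > position of 0 (2). Must reorder: 3 must now come before 0.
Run Kahn's algorithm (break ties by smallest node id):
  initial in-degrees: [3, 0, 1, 1, 3, 2]
  ready (indeg=0): [1]
  pop 1: indeg[0]->2; indeg[2]->0; indeg[3]->0; indeg[4]->2; indeg[5]->1 | ready=[2, 3] | order so far=[1]
  pop 2: indeg[0]->1; indeg[5]->0 | ready=[3, 5] | order so far=[1, 2]
  pop 3: indeg[0]->0 | ready=[0, 5] | order so far=[1, 2, 3]
  pop 0: indeg[4]->1 | ready=[5] | order so far=[1, 2, 3, 0]
  pop 5: indeg[4]->0 | ready=[4] | order so far=[1, 2, 3, 0, 5]
  pop 4: no out-edges | ready=[] | order so far=[1, 2, 3, 0, 5, 4]
  Result: [1, 2, 3, 0, 5, 4]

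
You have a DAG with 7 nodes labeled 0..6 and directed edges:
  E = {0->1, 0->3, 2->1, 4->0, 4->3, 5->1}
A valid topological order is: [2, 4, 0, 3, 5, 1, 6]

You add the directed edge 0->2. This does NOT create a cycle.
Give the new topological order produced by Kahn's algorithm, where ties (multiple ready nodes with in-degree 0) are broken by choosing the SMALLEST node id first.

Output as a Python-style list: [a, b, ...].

Old toposort: [2, 4, 0, 3, 5, 1, 6]
Added edge: 0->2
Position of 0 (2) > position of 2 (0). Must reorder: 0 must now come before 2.
Run Kahn's algorithm (break ties by smallest node id):
  initial in-degrees: [1, 3, 1, 2, 0, 0, 0]
  ready (indeg=0): [4, 5, 6]
  pop 4: indeg[0]->0; indeg[3]->1 | ready=[0, 5, 6] | order so far=[4]
  pop 0: indeg[1]->2; indeg[2]->0; indeg[3]->0 | ready=[2, 3, 5, 6] | order so far=[4, 0]
  pop 2: indeg[1]->1 | ready=[3, 5, 6] | order so far=[4, 0, 2]
  pop 3: no out-edges | ready=[5, 6] | order so far=[4, 0, 2, 3]
  pop 5: indeg[1]->0 | ready=[1, 6] | order so far=[4, 0, 2, 3, 5]
  pop 1: no out-edges | ready=[6] | order so far=[4, 0, 2, 3, 5, 1]
  pop 6: no out-edges | ready=[] | order so far=[4, 0, 2, 3, 5, 1, 6]
  Result: [4, 0, 2, 3, 5, 1, 6]

Answer: [4, 0, 2, 3, 5, 1, 6]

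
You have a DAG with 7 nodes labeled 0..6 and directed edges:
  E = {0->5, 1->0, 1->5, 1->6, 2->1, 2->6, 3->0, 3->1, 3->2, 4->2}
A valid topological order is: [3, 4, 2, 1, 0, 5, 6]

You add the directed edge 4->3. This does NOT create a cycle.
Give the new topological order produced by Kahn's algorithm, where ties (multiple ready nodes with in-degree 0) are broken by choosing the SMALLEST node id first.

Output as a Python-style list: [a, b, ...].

Answer: [4, 3, 2, 1, 0, 5, 6]

Derivation:
Old toposort: [3, 4, 2, 1, 0, 5, 6]
Added edge: 4->3
Position of 4 (1) > position of 3 (0). Must reorder: 4 must now come before 3.
Run Kahn's algorithm (break ties by smallest node id):
  initial in-degrees: [2, 2, 2, 1, 0, 2, 2]
  ready (indeg=0): [4]
  pop 4: indeg[2]->1; indeg[3]->0 | ready=[3] | order so far=[4]
  pop 3: indeg[0]->1; indeg[1]->1; indeg[2]->0 | ready=[2] | order so far=[4, 3]
  pop 2: indeg[1]->0; indeg[6]->1 | ready=[1] | order so far=[4, 3, 2]
  pop 1: indeg[0]->0; indeg[5]->1; indeg[6]->0 | ready=[0, 6] | order so far=[4, 3, 2, 1]
  pop 0: indeg[5]->0 | ready=[5, 6] | order so far=[4, 3, 2, 1, 0]
  pop 5: no out-edges | ready=[6] | order so far=[4, 3, 2, 1, 0, 5]
  pop 6: no out-edges | ready=[] | order so far=[4, 3, 2, 1, 0, 5, 6]
  Result: [4, 3, 2, 1, 0, 5, 6]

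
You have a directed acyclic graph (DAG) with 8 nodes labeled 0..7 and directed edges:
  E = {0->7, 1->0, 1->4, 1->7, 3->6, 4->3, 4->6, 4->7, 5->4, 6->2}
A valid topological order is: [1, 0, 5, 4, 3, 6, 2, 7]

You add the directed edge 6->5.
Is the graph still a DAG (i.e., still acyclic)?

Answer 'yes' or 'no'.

Answer: no

Derivation:
Given toposort: [1, 0, 5, 4, 3, 6, 2, 7]
Position of 6: index 5; position of 5: index 2
New edge 6->5: backward (u after v in old order)
Backward edge: old toposort is now invalid. Check if this creates a cycle.
Does 5 already reach 6? Reachable from 5: [2, 3, 4, 5, 6, 7]. YES -> cycle!
Still a DAG? no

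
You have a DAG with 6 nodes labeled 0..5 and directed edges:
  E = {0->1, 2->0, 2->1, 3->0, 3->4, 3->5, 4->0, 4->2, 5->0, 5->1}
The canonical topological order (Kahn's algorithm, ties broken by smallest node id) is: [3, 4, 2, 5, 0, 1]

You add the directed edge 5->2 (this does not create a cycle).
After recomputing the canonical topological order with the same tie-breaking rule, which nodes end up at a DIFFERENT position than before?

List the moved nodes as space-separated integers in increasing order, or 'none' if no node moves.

Answer: 2 5

Derivation:
Old toposort: [3, 4, 2, 5, 0, 1]
Added edge 5->2
Recompute Kahn (smallest-id tiebreak):
  initial in-degrees: [4, 3, 2, 0, 1, 1]
  ready (indeg=0): [3]
  pop 3: indeg[0]->3; indeg[4]->0; indeg[5]->0 | ready=[4, 5] | order so far=[3]
  pop 4: indeg[0]->2; indeg[2]->1 | ready=[5] | order so far=[3, 4]
  pop 5: indeg[0]->1; indeg[1]->2; indeg[2]->0 | ready=[2] | order so far=[3, 4, 5]
  pop 2: indeg[0]->0; indeg[1]->1 | ready=[0] | order so far=[3, 4, 5, 2]
  pop 0: indeg[1]->0 | ready=[1] | order so far=[3, 4, 5, 2, 0]
  pop 1: no out-edges | ready=[] | order so far=[3, 4, 5, 2, 0, 1]
New canonical toposort: [3, 4, 5, 2, 0, 1]
Compare positions:
  Node 0: index 4 -> 4 (same)
  Node 1: index 5 -> 5 (same)
  Node 2: index 2 -> 3 (moved)
  Node 3: index 0 -> 0 (same)
  Node 4: index 1 -> 1 (same)
  Node 5: index 3 -> 2 (moved)
Nodes that changed position: 2 5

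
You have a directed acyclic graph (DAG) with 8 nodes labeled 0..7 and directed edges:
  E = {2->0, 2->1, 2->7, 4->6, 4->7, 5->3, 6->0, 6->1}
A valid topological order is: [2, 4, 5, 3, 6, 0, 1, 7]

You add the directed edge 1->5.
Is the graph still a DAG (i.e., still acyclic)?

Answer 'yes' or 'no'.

Answer: yes

Derivation:
Given toposort: [2, 4, 5, 3, 6, 0, 1, 7]
Position of 1: index 6; position of 5: index 2
New edge 1->5: backward (u after v in old order)
Backward edge: old toposort is now invalid. Check if this creates a cycle.
Does 5 already reach 1? Reachable from 5: [3, 5]. NO -> still a DAG (reorder needed).
Still a DAG? yes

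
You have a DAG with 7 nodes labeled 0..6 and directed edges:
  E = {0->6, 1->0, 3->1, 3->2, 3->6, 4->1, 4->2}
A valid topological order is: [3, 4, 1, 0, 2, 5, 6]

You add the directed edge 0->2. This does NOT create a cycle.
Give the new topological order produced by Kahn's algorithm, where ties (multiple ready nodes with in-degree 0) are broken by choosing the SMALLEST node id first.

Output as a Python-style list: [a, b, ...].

Answer: [3, 4, 1, 0, 2, 5, 6]

Derivation:
Old toposort: [3, 4, 1, 0, 2, 5, 6]
Added edge: 0->2
Position of 0 (3) < position of 2 (4). Old order still valid.
Run Kahn's algorithm (break ties by smallest node id):
  initial in-degrees: [1, 2, 3, 0, 0, 0, 2]
  ready (indeg=0): [3, 4, 5]
  pop 3: indeg[1]->1; indeg[2]->2; indeg[6]->1 | ready=[4, 5] | order so far=[3]
  pop 4: indeg[1]->0; indeg[2]->1 | ready=[1, 5] | order so far=[3, 4]
  pop 1: indeg[0]->0 | ready=[0, 5] | order so far=[3, 4, 1]
  pop 0: indeg[2]->0; indeg[6]->0 | ready=[2, 5, 6] | order so far=[3, 4, 1, 0]
  pop 2: no out-edges | ready=[5, 6] | order so far=[3, 4, 1, 0, 2]
  pop 5: no out-edges | ready=[6] | order so far=[3, 4, 1, 0, 2, 5]
  pop 6: no out-edges | ready=[] | order so far=[3, 4, 1, 0, 2, 5, 6]
  Result: [3, 4, 1, 0, 2, 5, 6]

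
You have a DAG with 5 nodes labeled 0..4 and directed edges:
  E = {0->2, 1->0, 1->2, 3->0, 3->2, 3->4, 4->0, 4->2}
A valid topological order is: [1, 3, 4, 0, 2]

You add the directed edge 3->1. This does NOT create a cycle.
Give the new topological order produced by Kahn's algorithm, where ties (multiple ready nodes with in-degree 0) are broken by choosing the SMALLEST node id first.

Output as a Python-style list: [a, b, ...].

Answer: [3, 1, 4, 0, 2]

Derivation:
Old toposort: [1, 3, 4, 0, 2]
Added edge: 3->1
Position of 3 (1) > position of 1 (0). Must reorder: 3 must now come before 1.
Run Kahn's algorithm (break ties by smallest node id):
  initial in-degrees: [3, 1, 4, 0, 1]
  ready (indeg=0): [3]
  pop 3: indeg[0]->2; indeg[1]->0; indeg[2]->3; indeg[4]->0 | ready=[1, 4] | order so far=[3]
  pop 1: indeg[0]->1; indeg[2]->2 | ready=[4] | order so far=[3, 1]
  pop 4: indeg[0]->0; indeg[2]->1 | ready=[0] | order so far=[3, 1, 4]
  pop 0: indeg[2]->0 | ready=[2] | order so far=[3, 1, 4, 0]
  pop 2: no out-edges | ready=[] | order so far=[3, 1, 4, 0, 2]
  Result: [3, 1, 4, 0, 2]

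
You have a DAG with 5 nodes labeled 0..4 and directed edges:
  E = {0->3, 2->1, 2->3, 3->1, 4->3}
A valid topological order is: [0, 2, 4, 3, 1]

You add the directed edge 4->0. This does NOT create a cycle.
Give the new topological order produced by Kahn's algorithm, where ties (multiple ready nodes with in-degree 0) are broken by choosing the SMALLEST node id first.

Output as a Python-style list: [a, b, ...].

Old toposort: [0, 2, 4, 3, 1]
Added edge: 4->0
Position of 4 (2) > position of 0 (0). Must reorder: 4 must now come before 0.
Run Kahn's algorithm (break ties by smallest node id):
  initial in-degrees: [1, 2, 0, 3, 0]
  ready (indeg=0): [2, 4]
  pop 2: indeg[1]->1; indeg[3]->2 | ready=[4] | order so far=[2]
  pop 4: indeg[0]->0; indeg[3]->1 | ready=[0] | order so far=[2, 4]
  pop 0: indeg[3]->0 | ready=[3] | order so far=[2, 4, 0]
  pop 3: indeg[1]->0 | ready=[1] | order so far=[2, 4, 0, 3]
  pop 1: no out-edges | ready=[] | order so far=[2, 4, 0, 3, 1]
  Result: [2, 4, 0, 3, 1]

Answer: [2, 4, 0, 3, 1]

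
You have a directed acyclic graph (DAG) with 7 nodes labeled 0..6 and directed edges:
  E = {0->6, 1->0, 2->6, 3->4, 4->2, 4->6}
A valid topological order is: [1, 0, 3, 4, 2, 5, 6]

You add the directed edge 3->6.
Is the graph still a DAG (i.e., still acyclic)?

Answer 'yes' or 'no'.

Given toposort: [1, 0, 3, 4, 2, 5, 6]
Position of 3: index 2; position of 6: index 6
New edge 3->6: forward
Forward edge: respects the existing order. Still a DAG, same toposort still valid.
Still a DAG? yes

Answer: yes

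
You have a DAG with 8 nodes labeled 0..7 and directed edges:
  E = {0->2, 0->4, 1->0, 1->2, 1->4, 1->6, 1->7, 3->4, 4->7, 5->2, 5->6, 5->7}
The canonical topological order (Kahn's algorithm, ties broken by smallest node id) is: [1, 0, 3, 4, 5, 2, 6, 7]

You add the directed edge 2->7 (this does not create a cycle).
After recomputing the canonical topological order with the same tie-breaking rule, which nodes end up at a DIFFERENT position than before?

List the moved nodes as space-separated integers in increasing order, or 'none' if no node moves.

Old toposort: [1, 0, 3, 4, 5, 2, 6, 7]
Added edge 2->7
Recompute Kahn (smallest-id tiebreak):
  initial in-degrees: [1, 0, 3, 0, 3, 0, 2, 4]
  ready (indeg=0): [1, 3, 5]
  pop 1: indeg[0]->0; indeg[2]->2; indeg[4]->2; indeg[6]->1; indeg[7]->3 | ready=[0, 3, 5] | order so far=[1]
  pop 0: indeg[2]->1; indeg[4]->1 | ready=[3, 5] | order so far=[1, 0]
  pop 3: indeg[4]->0 | ready=[4, 5] | order so far=[1, 0, 3]
  pop 4: indeg[7]->2 | ready=[5] | order so far=[1, 0, 3, 4]
  pop 5: indeg[2]->0; indeg[6]->0; indeg[7]->1 | ready=[2, 6] | order so far=[1, 0, 3, 4, 5]
  pop 2: indeg[7]->0 | ready=[6, 7] | order so far=[1, 0, 3, 4, 5, 2]
  pop 6: no out-edges | ready=[7] | order so far=[1, 0, 3, 4, 5, 2, 6]
  pop 7: no out-edges | ready=[] | order so far=[1, 0, 3, 4, 5, 2, 6, 7]
New canonical toposort: [1, 0, 3, 4, 5, 2, 6, 7]
Compare positions:
  Node 0: index 1 -> 1 (same)
  Node 1: index 0 -> 0 (same)
  Node 2: index 5 -> 5 (same)
  Node 3: index 2 -> 2 (same)
  Node 4: index 3 -> 3 (same)
  Node 5: index 4 -> 4 (same)
  Node 6: index 6 -> 6 (same)
  Node 7: index 7 -> 7 (same)
Nodes that changed position: none

Answer: none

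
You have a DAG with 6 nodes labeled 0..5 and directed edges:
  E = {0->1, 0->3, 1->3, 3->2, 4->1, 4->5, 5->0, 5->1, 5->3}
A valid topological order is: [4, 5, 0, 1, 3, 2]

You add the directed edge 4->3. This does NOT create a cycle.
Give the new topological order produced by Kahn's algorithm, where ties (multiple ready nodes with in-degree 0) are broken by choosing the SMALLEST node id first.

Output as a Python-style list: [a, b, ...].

Answer: [4, 5, 0, 1, 3, 2]

Derivation:
Old toposort: [4, 5, 0, 1, 3, 2]
Added edge: 4->3
Position of 4 (0) < position of 3 (4). Old order still valid.
Run Kahn's algorithm (break ties by smallest node id):
  initial in-degrees: [1, 3, 1, 4, 0, 1]
  ready (indeg=0): [4]
  pop 4: indeg[1]->2; indeg[3]->3; indeg[5]->0 | ready=[5] | order so far=[4]
  pop 5: indeg[0]->0; indeg[1]->1; indeg[3]->2 | ready=[0] | order so far=[4, 5]
  pop 0: indeg[1]->0; indeg[3]->1 | ready=[1] | order so far=[4, 5, 0]
  pop 1: indeg[3]->0 | ready=[3] | order so far=[4, 5, 0, 1]
  pop 3: indeg[2]->0 | ready=[2] | order so far=[4, 5, 0, 1, 3]
  pop 2: no out-edges | ready=[] | order so far=[4, 5, 0, 1, 3, 2]
  Result: [4, 5, 0, 1, 3, 2]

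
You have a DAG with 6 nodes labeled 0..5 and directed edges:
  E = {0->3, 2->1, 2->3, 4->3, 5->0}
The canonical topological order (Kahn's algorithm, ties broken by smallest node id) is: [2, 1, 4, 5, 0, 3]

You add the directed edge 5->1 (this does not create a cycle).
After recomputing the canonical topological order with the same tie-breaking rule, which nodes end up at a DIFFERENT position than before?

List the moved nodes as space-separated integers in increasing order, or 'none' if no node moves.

Old toposort: [2, 1, 4, 5, 0, 3]
Added edge 5->1
Recompute Kahn (smallest-id tiebreak):
  initial in-degrees: [1, 2, 0, 3, 0, 0]
  ready (indeg=0): [2, 4, 5]
  pop 2: indeg[1]->1; indeg[3]->2 | ready=[4, 5] | order so far=[2]
  pop 4: indeg[3]->1 | ready=[5] | order so far=[2, 4]
  pop 5: indeg[0]->0; indeg[1]->0 | ready=[0, 1] | order so far=[2, 4, 5]
  pop 0: indeg[3]->0 | ready=[1, 3] | order so far=[2, 4, 5, 0]
  pop 1: no out-edges | ready=[3] | order so far=[2, 4, 5, 0, 1]
  pop 3: no out-edges | ready=[] | order so far=[2, 4, 5, 0, 1, 3]
New canonical toposort: [2, 4, 5, 0, 1, 3]
Compare positions:
  Node 0: index 4 -> 3 (moved)
  Node 1: index 1 -> 4 (moved)
  Node 2: index 0 -> 0 (same)
  Node 3: index 5 -> 5 (same)
  Node 4: index 2 -> 1 (moved)
  Node 5: index 3 -> 2 (moved)
Nodes that changed position: 0 1 4 5

Answer: 0 1 4 5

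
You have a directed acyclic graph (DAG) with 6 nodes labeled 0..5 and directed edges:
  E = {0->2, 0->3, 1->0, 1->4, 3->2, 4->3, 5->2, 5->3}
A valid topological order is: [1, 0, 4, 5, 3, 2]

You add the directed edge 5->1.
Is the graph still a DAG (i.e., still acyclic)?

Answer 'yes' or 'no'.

Answer: yes

Derivation:
Given toposort: [1, 0, 4, 5, 3, 2]
Position of 5: index 3; position of 1: index 0
New edge 5->1: backward (u after v in old order)
Backward edge: old toposort is now invalid. Check if this creates a cycle.
Does 1 already reach 5? Reachable from 1: [0, 1, 2, 3, 4]. NO -> still a DAG (reorder needed).
Still a DAG? yes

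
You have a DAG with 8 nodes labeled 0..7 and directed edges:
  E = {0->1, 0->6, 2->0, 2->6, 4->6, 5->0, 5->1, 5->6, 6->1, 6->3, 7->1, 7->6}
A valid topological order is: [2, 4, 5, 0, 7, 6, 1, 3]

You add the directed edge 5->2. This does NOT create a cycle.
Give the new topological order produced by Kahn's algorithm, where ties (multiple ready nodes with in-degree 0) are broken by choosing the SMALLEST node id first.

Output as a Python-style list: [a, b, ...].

Old toposort: [2, 4, 5, 0, 7, 6, 1, 3]
Added edge: 5->2
Position of 5 (2) > position of 2 (0). Must reorder: 5 must now come before 2.
Run Kahn's algorithm (break ties by smallest node id):
  initial in-degrees: [2, 4, 1, 1, 0, 0, 5, 0]
  ready (indeg=0): [4, 5, 7]
  pop 4: indeg[6]->4 | ready=[5, 7] | order so far=[4]
  pop 5: indeg[0]->1; indeg[1]->3; indeg[2]->0; indeg[6]->3 | ready=[2, 7] | order so far=[4, 5]
  pop 2: indeg[0]->0; indeg[6]->2 | ready=[0, 7] | order so far=[4, 5, 2]
  pop 0: indeg[1]->2; indeg[6]->1 | ready=[7] | order so far=[4, 5, 2, 0]
  pop 7: indeg[1]->1; indeg[6]->0 | ready=[6] | order so far=[4, 5, 2, 0, 7]
  pop 6: indeg[1]->0; indeg[3]->0 | ready=[1, 3] | order so far=[4, 5, 2, 0, 7, 6]
  pop 1: no out-edges | ready=[3] | order so far=[4, 5, 2, 0, 7, 6, 1]
  pop 3: no out-edges | ready=[] | order so far=[4, 5, 2, 0, 7, 6, 1, 3]
  Result: [4, 5, 2, 0, 7, 6, 1, 3]

Answer: [4, 5, 2, 0, 7, 6, 1, 3]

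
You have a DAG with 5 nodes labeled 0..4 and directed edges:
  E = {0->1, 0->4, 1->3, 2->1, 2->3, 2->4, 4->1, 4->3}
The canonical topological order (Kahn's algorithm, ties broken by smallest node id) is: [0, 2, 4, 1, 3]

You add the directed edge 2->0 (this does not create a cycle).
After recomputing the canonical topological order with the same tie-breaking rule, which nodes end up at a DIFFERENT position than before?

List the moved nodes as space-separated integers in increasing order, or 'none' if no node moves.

Answer: 0 2

Derivation:
Old toposort: [0, 2, 4, 1, 3]
Added edge 2->0
Recompute Kahn (smallest-id tiebreak):
  initial in-degrees: [1, 3, 0, 3, 2]
  ready (indeg=0): [2]
  pop 2: indeg[0]->0; indeg[1]->2; indeg[3]->2; indeg[4]->1 | ready=[0] | order so far=[2]
  pop 0: indeg[1]->1; indeg[4]->0 | ready=[4] | order so far=[2, 0]
  pop 4: indeg[1]->0; indeg[3]->1 | ready=[1] | order so far=[2, 0, 4]
  pop 1: indeg[3]->0 | ready=[3] | order so far=[2, 0, 4, 1]
  pop 3: no out-edges | ready=[] | order so far=[2, 0, 4, 1, 3]
New canonical toposort: [2, 0, 4, 1, 3]
Compare positions:
  Node 0: index 0 -> 1 (moved)
  Node 1: index 3 -> 3 (same)
  Node 2: index 1 -> 0 (moved)
  Node 3: index 4 -> 4 (same)
  Node 4: index 2 -> 2 (same)
Nodes that changed position: 0 2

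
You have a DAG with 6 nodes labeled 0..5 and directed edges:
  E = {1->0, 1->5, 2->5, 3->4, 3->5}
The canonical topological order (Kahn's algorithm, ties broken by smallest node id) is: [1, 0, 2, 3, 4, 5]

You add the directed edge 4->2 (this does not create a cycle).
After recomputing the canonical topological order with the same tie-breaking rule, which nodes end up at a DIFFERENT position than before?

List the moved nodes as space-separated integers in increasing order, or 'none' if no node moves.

Answer: 2 3 4

Derivation:
Old toposort: [1, 0, 2, 3, 4, 5]
Added edge 4->2
Recompute Kahn (smallest-id tiebreak):
  initial in-degrees: [1, 0, 1, 0, 1, 3]
  ready (indeg=0): [1, 3]
  pop 1: indeg[0]->0; indeg[5]->2 | ready=[0, 3] | order so far=[1]
  pop 0: no out-edges | ready=[3] | order so far=[1, 0]
  pop 3: indeg[4]->0; indeg[5]->1 | ready=[4] | order so far=[1, 0, 3]
  pop 4: indeg[2]->0 | ready=[2] | order so far=[1, 0, 3, 4]
  pop 2: indeg[5]->0 | ready=[5] | order so far=[1, 0, 3, 4, 2]
  pop 5: no out-edges | ready=[] | order so far=[1, 0, 3, 4, 2, 5]
New canonical toposort: [1, 0, 3, 4, 2, 5]
Compare positions:
  Node 0: index 1 -> 1 (same)
  Node 1: index 0 -> 0 (same)
  Node 2: index 2 -> 4 (moved)
  Node 3: index 3 -> 2 (moved)
  Node 4: index 4 -> 3 (moved)
  Node 5: index 5 -> 5 (same)
Nodes that changed position: 2 3 4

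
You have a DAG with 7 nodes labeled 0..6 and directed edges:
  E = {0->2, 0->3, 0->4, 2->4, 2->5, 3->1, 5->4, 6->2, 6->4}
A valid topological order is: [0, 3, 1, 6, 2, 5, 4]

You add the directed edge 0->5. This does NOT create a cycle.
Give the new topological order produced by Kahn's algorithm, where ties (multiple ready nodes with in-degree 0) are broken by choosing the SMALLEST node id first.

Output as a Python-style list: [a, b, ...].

Answer: [0, 3, 1, 6, 2, 5, 4]

Derivation:
Old toposort: [0, 3, 1, 6, 2, 5, 4]
Added edge: 0->5
Position of 0 (0) < position of 5 (5). Old order still valid.
Run Kahn's algorithm (break ties by smallest node id):
  initial in-degrees: [0, 1, 2, 1, 4, 2, 0]
  ready (indeg=0): [0, 6]
  pop 0: indeg[2]->1; indeg[3]->0; indeg[4]->3; indeg[5]->1 | ready=[3, 6] | order so far=[0]
  pop 3: indeg[1]->0 | ready=[1, 6] | order so far=[0, 3]
  pop 1: no out-edges | ready=[6] | order so far=[0, 3, 1]
  pop 6: indeg[2]->0; indeg[4]->2 | ready=[2] | order so far=[0, 3, 1, 6]
  pop 2: indeg[4]->1; indeg[5]->0 | ready=[5] | order so far=[0, 3, 1, 6, 2]
  pop 5: indeg[4]->0 | ready=[4] | order so far=[0, 3, 1, 6, 2, 5]
  pop 4: no out-edges | ready=[] | order so far=[0, 3, 1, 6, 2, 5, 4]
  Result: [0, 3, 1, 6, 2, 5, 4]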